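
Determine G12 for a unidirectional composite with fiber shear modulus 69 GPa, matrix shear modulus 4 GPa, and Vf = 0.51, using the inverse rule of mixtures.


1/G12 = Vf/Gf + (1-Vf)/Gm = 0.51/69 + 0.49/4
G12 = 7.7 GPa

7.7 GPa


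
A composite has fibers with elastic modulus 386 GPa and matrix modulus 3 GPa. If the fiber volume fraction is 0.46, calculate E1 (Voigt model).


E1 = Ef*Vf + Em*(1-Vf) = 386*0.46 + 3*0.54 = 179.18 GPa

179.18 GPa


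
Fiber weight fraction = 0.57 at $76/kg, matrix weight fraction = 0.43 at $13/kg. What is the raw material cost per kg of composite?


Cost = cost_f*Wf + cost_m*Wm = 76*0.57 + 13*0.43 = $48.91/kg

$48.91/kg


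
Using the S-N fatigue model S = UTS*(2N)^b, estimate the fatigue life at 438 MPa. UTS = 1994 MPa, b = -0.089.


N = 0.5 * (S/UTS)^(1/b) = 0.5 * (438/1994)^(1/-0.089) = 1.2447e+07 cycles

1.2447e+07 cycles


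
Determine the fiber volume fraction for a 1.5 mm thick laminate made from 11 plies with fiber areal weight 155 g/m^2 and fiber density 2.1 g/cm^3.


Vf = n * FAW / (rho_f * h * 1000) = 11 * 155 / (2.1 * 1.5 * 1000) = 0.5413

0.5413


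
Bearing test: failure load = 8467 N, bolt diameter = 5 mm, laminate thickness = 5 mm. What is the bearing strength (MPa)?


sigma_br = F/(d*h) = 8467/(5*5) = 338.7 MPa

338.7 MPa


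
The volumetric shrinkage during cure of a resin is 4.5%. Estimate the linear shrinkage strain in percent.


Linear shrinkage ≈ vol_shrink/3 = 4.5/3 = 1.5%

1.5%


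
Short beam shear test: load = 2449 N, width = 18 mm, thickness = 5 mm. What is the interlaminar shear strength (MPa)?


ILSS = 3F/(4bh) = 3*2449/(4*18*5) = 20.41 MPa

20.41 MPa


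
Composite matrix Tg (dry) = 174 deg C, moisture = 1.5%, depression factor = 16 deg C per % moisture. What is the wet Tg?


Tg_wet = Tg_dry - k*moisture = 174 - 16*1.5 = 150.0 deg C

150.0 deg C


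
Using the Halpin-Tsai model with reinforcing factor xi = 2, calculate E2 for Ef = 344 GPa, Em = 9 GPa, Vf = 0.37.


eta = (Ef/Em - 1)/(Ef/Em + xi) = (38.2222 - 1)/(38.2222 + 2) = 0.9254
E2 = Em*(1+xi*eta*Vf)/(1-eta*Vf) = 23.06 GPa

23.06 GPa


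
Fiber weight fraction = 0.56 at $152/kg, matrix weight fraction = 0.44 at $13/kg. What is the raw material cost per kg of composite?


Cost = cost_f*Wf + cost_m*Wm = 152*0.56 + 13*0.44 = $90.84/kg

$90.84/kg


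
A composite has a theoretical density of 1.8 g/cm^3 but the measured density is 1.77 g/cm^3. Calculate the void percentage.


Void% = (rho_theo - rho_actual)/rho_theo * 100 = (1.8 - 1.77)/1.8 * 100 = 1.67%

1.67%


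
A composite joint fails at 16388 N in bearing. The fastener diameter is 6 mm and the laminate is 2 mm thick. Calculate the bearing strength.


sigma_br = F/(d*h) = 16388/(6*2) = 1365.7 MPa

1365.7 MPa


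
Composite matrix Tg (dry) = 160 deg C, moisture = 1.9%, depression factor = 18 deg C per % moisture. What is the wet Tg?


Tg_wet = Tg_dry - k*moisture = 160 - 18*1.9 = 125.8 deg C

125.8 deg C


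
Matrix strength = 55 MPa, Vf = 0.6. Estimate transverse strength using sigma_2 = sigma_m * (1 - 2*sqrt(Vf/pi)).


factor = 1 - 2*sqrt(0.6/pi) = 0.126
sigma_2 = 55 * 0.126 = 6.93 MPa

6.93 MPa


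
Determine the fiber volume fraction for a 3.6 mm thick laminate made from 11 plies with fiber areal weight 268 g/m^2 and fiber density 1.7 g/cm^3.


Vf = n * FAW / (rho_f * h * 1000) = 11 * 268 / (1.7 * 3.6 * 1000) = 0.4817

0.4817


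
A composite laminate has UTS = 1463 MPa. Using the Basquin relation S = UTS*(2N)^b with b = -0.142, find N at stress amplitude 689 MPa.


N = 0.5 * (S/UTS)^(1/b) = 0.5 * (689/1463)^(1/-0.142) = 100.4532 cycles

100.4532 cycles


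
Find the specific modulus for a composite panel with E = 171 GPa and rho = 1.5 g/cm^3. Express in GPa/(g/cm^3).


Specific stiffness = E/rho = 171/1.5 = 114.0 GPa/(g/cm^3)

114.0 GPa/(g/cm^3)


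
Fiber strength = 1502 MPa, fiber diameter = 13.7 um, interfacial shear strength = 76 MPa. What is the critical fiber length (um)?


Lc = sigma_f * d / (2 * tau_i) = 1502 * 13.7 / (2 * 76) = 135.4 um

135.4 um


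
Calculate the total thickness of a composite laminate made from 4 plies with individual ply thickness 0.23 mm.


h = n * t_ply = 4 * 0.23 = 0.92 mm

0.92 mm


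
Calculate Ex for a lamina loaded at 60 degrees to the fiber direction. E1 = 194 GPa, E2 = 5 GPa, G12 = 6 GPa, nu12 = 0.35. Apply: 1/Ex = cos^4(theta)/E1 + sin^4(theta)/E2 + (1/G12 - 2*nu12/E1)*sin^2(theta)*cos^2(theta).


cos^4(60) = 0.0625, sin^4(60) = 0.5625, sin^2(60)*cos^2(60) = 0.1875
1/G12 - 2*nu12/E1 = 1/6 - 2*0.35/194 = 0.163058 GPa^-1
1/Ex = 0.0625/194 + 0.5625/5 + 0.163058*0.1875 = 0.1433956 GPa^-1
Ex = 6.97 GPa

6.97 GPa


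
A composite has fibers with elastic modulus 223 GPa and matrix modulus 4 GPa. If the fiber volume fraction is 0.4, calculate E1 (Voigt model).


E1 = Ef*Vf + Em*(1-Vf) = 223*0.4 + 4*0.6 = 91.6 GPa

91.6 GPa


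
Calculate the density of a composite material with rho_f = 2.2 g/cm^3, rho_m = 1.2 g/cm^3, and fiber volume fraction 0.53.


rho_c = rho_f*Vf + rho_m*(1-Vf) = 2.2*0.53 + 1.2*0.47 = 1.73 g/cm^3

1.73 g/cm^3


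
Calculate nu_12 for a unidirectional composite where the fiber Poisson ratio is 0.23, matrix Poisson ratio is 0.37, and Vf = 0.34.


nu_12 = nu_f*Vf + nu_m*(1-Vf) = 0.23*0.34 + 0.37*0.66 = 0.3224

0.3224


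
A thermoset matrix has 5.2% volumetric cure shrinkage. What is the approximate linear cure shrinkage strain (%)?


Linear shrinkage ≈ vol_shrink/3 = 5.2/3 = 1.733%

1.733%


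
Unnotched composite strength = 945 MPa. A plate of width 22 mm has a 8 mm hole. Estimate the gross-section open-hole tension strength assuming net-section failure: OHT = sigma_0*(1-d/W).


OHT = sigma_0*(1-d/W) = 945*(1-8/22) = 601.4 MPa

601.4 MPa


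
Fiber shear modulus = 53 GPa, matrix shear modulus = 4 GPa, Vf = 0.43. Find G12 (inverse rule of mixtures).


1/G12 = Vf/Gf + (1-Vf)/Gm = 0.43/53 + 0.57/4
G12 = 6.64 GPa

6.64 GPa


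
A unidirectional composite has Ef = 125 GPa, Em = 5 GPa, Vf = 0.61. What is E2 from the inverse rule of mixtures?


1/E2 = Vf/Ef + (1-Vf)/Em = 0.61/125 + 0.39/5
E2 = 12.07 GPa

12.07 GPa


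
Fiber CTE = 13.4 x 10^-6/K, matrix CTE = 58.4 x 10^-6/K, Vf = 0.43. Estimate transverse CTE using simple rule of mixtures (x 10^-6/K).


alpha_2 = alpha_f*Vf + alpha_m*(1-Vf) = 13.4*0.43 + 58.4*0.57 = 39.1 x 10^-6/K

39.1 x 10^-6/K


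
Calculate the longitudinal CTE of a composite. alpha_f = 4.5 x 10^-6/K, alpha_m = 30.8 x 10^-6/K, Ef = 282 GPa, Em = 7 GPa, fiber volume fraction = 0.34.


E1 = Ef*Vf + Em*(1-Vf) = 100.5
alpha_1 = (alpha_f*Ef*Vf + alpha_m*Em*(1-Vf))/E1 = 5.71 x 10^-6/K

5.71 x 10^-6/K


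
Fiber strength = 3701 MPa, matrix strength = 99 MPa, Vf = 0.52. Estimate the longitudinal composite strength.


sigma_1 = sigma_f*Vf + sigma_m*(1-Vf) = 3701*0.52 + 99*0.48 = 1972.0 MPa

1972.0 MPa


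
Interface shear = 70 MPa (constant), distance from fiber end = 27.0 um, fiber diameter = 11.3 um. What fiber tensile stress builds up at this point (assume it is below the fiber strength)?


Force balance: sigma_f * (pi*d^2/4) = tau * (pi*d) * x  ->  sigma_f = 4 * tau * x / d
sigma_f = 4 * 70 * 27.0 / 11.3 = 669.0 MPa

669.0 MPa


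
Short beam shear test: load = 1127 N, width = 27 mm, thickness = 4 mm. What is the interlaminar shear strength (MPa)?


ILSS = 3F/(4bh) = 3*1127/(4*27*4) = 7.83 MPa

7.83 MPa


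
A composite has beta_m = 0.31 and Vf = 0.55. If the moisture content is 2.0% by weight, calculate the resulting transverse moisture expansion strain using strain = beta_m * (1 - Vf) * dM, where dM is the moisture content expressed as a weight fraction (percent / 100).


dM = 2.0/100 = 0.02
strain = beta_m * (1-Vf) * dM = 0.31 * 0.45 * 0.02 = 0.00279

0.00279


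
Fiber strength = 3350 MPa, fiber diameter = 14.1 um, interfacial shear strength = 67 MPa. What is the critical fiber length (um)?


Lc = sigma_f * d / (2 * tau_i) = 3350 * 14.1 / (2 * 67) = 352.5 um

352.5 um


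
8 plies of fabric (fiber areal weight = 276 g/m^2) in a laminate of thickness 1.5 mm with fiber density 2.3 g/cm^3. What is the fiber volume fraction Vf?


Vf = n * FAW / (rho_f * h * 1000) = 8 * 276 / (2.3 * 1.5 * 1000) = 0.64

0.64


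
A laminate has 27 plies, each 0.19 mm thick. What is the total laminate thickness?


h = n * t_ply = 27 * 0.19 = 5.13 mm

5.13 mm


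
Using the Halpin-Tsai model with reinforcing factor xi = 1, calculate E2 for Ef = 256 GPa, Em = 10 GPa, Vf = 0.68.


eta = (Ef/Em - 1)/(Ef/Em + xi) = (25.6 - 1)/(25.6 + 1) = 0.9248
E2 = Em*(1+xi*eta*Vf)/(1-eta*Vf) = 43.89 GPa

43.89 GPa


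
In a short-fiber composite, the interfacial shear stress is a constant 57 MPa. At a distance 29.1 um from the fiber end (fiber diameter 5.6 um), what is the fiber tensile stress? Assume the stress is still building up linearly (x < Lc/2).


Force balance: sigma_f * (pi*d^2/4) = tau * (pi*d) * x  ->  sigma_f = 4 * tau * x / d
sigma_f = 4 * 57 * 29.1 / 5.6 = 1184.8 MPa

1184.8 MPa


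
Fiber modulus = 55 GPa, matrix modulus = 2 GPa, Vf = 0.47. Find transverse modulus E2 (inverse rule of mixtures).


1/E2 = Vf/Ef + (1-Vf)/Em = 0.47/55 + 0.53/2
E2 = 3.66 GPa

3.66 GPa


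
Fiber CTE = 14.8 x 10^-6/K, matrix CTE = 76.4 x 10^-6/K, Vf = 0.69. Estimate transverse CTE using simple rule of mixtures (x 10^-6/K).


alpha_2 = alpha_f*Vf + alpha_m*(1-Vf) = 14.8*0.69 + 76.4*0.31 = 33.9 x 10^-6/K

33.9 x 10^-6/K


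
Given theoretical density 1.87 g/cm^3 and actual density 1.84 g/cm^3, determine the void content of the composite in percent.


Void% = (rho_theo - rho_actual)/rho_theo * 100 = (1.87 - 1.84)/1.87 * 100 = 1.6%

1.6%


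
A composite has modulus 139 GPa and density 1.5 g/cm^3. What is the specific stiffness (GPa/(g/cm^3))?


Specific stiffness = E/rho = 139/1.5 = 92.7 GPa/(g/cm^3)

92.7 GPa/(g/cm^3)


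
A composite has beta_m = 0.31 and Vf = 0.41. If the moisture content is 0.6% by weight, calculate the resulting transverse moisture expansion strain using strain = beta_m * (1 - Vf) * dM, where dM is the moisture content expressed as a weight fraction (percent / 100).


dM = 0.6/100 = 0.006
strain = beta_m * (1-Vf) * dM = 0.31 * 0.59 * 0.006 = 0.0010974

0.0010974


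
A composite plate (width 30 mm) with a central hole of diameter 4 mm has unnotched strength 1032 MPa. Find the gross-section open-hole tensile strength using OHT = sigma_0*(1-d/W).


OHT = sigma_0*(1-d/W) = 1032*(1-4/30) = 894.4 MPa

894.4 MPa


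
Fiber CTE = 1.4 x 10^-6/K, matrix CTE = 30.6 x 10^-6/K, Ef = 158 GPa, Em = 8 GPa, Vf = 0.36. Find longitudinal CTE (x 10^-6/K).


E1 = Ef*Vf + Em*(1-Vf) = 62.0
alpha_1 = (alpha_f*Ef*Vf + alpha_m*Em*(1-Vf))/E1 = 3.81 x 10^-6/K

3.81 x 10^-6/K


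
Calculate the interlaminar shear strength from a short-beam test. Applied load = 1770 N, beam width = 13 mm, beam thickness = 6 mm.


ILSS = 3F/(4bh) = 3*1770/(4*13*6) = 17.02 MPa

17.02 MPa


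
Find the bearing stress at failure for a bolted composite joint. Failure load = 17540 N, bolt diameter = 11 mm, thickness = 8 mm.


sigma_br = F/(d*h) = 17540/(11*8) = 199.3 MPa

199.3 MPa


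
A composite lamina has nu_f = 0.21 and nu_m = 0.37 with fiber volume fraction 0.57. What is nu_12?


nu_12 = nu_f*Vf + nu_m*(1-Vf) = 0.21*0.57 + 0.37*0.43 = 0.2788

0.2788


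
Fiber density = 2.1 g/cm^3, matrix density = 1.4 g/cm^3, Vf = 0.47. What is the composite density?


rho_c = rho_f*Vf + rho_m*(1-Vf) = 2.1*0.47 + 1.4*0.53 = 1.729 g/cm^3

1.729 g/cm^3


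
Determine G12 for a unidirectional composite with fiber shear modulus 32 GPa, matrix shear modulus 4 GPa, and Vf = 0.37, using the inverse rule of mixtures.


1/G12 = Vf/Gf + (1-Vf)/Gm = 0.37/32 + 0.63/4
G12 = 5.91 GPa

5.91 GPa


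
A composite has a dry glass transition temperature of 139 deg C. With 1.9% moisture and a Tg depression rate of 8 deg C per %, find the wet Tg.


Tg_wet = Tg_dry - k*moisture = 139 - 8*1.9 = 123.8 deg C

123.8 deg C


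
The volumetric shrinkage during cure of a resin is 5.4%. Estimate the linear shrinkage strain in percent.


Linear shrinkage ≈ vol_shrink/3 = 5.4/3 = 1.8%

1.8%


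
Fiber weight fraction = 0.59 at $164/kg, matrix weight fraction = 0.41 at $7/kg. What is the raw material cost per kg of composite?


Cost = cost_f*Wf + cost_m*Wm = 164*0.59 + 7*0.41 = $99.63/kg

$99.63/kg


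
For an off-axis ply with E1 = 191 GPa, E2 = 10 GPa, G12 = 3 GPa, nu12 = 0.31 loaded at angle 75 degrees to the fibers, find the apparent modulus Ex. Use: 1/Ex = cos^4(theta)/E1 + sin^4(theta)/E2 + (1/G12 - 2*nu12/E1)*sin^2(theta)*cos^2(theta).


cos^4(75) = 0.004487, sin^4(75) = 0.870513, sin^2(75)*cos^2(75) = 0.0625
1/G12 - 2*nu12/E1 = 1/3 - 2*0.31/191 = 0.330087 GPa^-1
1/Ex = 0.004487/191 + 0.870513/10 + 0.330087*0.0625 = 0.1077052 GPa^-1
Ex = 9.28 GPa

9.28 GPa


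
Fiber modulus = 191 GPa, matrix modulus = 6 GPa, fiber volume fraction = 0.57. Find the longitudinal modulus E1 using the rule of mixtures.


E1 = Ef*Vf + Em*(1-Vf) = 191*0.57 + 6*0.43 = 111.45 GPa

111.45 GPa


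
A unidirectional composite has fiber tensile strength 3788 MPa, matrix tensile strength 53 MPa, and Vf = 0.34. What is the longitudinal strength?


sigma_1 = sigma_f*Vf + sigma_m*(1-Vf) = 3788*0.34 + 53*0.66 = 1322.9 MPa

1322.9 MPa


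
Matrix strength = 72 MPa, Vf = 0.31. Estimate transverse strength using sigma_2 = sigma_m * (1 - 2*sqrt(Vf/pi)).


factor = 1 - 2*sqrt(0.31/pi) = 0.3717
sigma_2 = 72 * 0.3717 = 26.77 MPa

26.77 MPa


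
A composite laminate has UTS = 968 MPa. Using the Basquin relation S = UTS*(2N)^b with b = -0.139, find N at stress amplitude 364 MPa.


N = 0.5 * (S/UTS)^(1/b) = 0.5 * (364/968)^(1/-0.139) = 568.7192 cycles

568.7192 cycles


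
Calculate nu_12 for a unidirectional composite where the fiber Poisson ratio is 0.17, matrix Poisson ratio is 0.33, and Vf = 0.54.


nu_12 = nu_f*Vf + nu_m*(1-Vf) = 0.17*0.54 + 0.33*0.46 = 0.2436

0.2436


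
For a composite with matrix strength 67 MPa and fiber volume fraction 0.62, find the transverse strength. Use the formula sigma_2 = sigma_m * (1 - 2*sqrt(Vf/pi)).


factor = 1 - 2*sqrt(0.62/pi) = 0.1115
sigma_2 = 67 * 0.1115 = 7.47 MPa

7.47 MPa


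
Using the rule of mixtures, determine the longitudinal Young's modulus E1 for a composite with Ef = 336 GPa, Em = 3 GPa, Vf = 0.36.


E1 = Ef*Vf + Em*(1-Vf) = 336*0.36 + 3*0.64 = 122.88 GPa

122.88 GPa


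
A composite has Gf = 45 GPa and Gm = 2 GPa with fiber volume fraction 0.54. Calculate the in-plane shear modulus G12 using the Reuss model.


1/G12 = Vf/Gf + (1-Vf)/Gm = 0.54/45 + 0.46/2
G12 = 4.13 GPa

4.13 GPa


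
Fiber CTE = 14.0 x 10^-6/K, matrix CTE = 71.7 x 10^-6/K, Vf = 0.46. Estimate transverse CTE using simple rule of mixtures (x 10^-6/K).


alpha_2 = alpha_f*Vf + alpha_m*(1-Vf) = 14.0*0.46 + 71.7*0.54 = 45.2 x 10^-6/K

45.2 x 10^-6/K


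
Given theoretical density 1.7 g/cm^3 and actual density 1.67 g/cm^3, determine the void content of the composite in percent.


Void% = (rho_theo - rho_actual)/rho_theo * 100 = (1.7 - 1.67)/1.7 * 100 = 1.76%

1.76%


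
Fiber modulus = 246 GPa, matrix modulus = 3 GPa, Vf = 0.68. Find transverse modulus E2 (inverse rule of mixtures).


1/E2 = Vf/Ef + (1-Vf)/Em = 0.68/246 + 0.32/3
E2 = 9.14 GPa

9.14 GPa


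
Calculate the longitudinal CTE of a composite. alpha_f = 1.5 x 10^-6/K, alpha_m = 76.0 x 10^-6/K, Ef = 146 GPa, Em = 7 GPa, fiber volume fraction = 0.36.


E1 = Ef*Vf + Em*(1-Vf) = 57.04
alpha_1 = (alpha_f*Ef*Vf + alpha_m*Em*(1-Vf))/E1 = 7.35 x 10^-6/K

7.35 x 10^-6/K


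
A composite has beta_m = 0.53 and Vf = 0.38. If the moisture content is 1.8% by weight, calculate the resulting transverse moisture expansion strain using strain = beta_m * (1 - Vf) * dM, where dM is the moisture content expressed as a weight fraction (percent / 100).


dM = 1.8/100 = 0.018
strain = beta_m * (1-Vf) * dM = 0.53 * 0.62 * 0.018 = 0.0059148

0.0059148


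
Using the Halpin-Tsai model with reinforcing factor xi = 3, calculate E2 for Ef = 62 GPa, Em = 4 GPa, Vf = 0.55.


eta = (Ef/Em - 1)/(Ef/Em + xi) = (15.5 - 1)/(15.5 + 3) = 0.7838
E2 = Em*(1+xi*eta*Vf)/(1-eta*Vf) = 16.12 GPa

16.12 GPa


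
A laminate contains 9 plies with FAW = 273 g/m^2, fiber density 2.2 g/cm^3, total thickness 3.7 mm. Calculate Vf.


Vf = n * FAW / (rho_f * h * 1000) = 9 * 273 / (2.2 * 3.7 * 1000) = 0.3018

0.3018


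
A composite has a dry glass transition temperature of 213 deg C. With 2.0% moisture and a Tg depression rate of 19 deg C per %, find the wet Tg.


Tg_wet = Tg_dry - k*moisture = 213 - 19*2.0 = 175.0 deg C

175.0 deg C


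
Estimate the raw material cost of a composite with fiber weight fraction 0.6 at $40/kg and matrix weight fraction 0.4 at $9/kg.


Cost = cost_f*Wf + cost_m*Wm = 40*0.6 + 9*0.4 = $27.6/kg

$27.6/kg


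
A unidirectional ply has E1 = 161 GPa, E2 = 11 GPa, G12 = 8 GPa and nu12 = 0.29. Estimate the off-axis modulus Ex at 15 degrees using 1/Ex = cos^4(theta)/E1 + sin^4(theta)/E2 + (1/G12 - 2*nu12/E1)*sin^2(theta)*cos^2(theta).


cos^4(15) = 0.870513, sin^4(15) = 0.004487, sin^2(15)*cos^2(15) = 0.0625
1/G12 - 2*nu12/E1 = 1/8 - 2*0.29/161 = 0.121398 GPa^-1
1/Ex = 0.870513/161 + 0.004487/11 + 0.121398*0.0625 = 0.0134022 GPa^-1
Ex = 74.61 GPa

74.61 GPa


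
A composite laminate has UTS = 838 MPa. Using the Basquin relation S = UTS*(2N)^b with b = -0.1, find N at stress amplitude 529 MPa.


N = 0.5 * (S/UTS)^(1/b) = 0.5 * (529/838)^(1/-0.1) = 49.7569 cycles

49.7569 cycles


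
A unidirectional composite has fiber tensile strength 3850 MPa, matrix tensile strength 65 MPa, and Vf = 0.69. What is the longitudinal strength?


sigma_1 = sigma_f*Vf + sigma_m*(1-Vf) = 3850*0.69 + 65*0.31 = 2676.7 MPa

2676.7 MPa


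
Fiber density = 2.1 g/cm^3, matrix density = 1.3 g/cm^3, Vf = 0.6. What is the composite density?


rho_c = rho_f*Vf + rho_m*(1-Vf) = 2.1*0.6 + 1.3*0.4 = 1.78 g/cm^3

1.78 g/cm^3


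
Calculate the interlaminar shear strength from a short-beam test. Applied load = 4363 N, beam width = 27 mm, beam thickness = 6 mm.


ILSS = 3F/(4bh) = 3*4363/(4*27*6) = 20.2 MPa

20.2 MPa


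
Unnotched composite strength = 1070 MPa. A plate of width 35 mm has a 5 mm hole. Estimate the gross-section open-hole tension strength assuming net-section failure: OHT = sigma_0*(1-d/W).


OHT = sigma_0*(1-d/W) = 1070*(1-5/35) = 917.1 MPa

917.1 MPa


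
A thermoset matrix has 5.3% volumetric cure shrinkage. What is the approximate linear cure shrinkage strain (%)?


Linear shrinkage ≈ vol_shrink/3 = 5.3/3 = 1.767%

1.767%


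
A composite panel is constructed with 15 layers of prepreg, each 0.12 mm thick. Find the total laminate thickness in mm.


h = n * t_ply = 15 * 0.12 = 1.8 mm

1.8 mm


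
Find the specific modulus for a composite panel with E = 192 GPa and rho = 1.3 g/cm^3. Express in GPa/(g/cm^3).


Specific stiffness = E/rho = 192/1.3 = 147.7 GPa/(g/cm^3)

147.7 GPa/(g/cm^3)


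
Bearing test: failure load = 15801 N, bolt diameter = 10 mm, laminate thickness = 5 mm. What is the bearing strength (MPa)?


sigma_br = F/(d*h) = 15801/(10*5) = 316.0 MPa

316.0 MPa


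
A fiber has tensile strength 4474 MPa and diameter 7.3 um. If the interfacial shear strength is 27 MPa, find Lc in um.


Lc = sigma_f * d / (2 * tau_i) = 4474 * 7.3 / (2 * 27) = 604.8 um

604.8 um


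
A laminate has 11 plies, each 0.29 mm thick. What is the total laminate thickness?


h = n * t_ply = 11 * 0.29 = 3.19 mm

3.19 mm


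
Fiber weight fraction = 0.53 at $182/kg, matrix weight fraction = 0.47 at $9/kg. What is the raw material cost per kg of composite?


Cost = cost_f*Wf + cost_m*Wm = 182*0.53 + 9*0.47 = $100.69/kg

$100.69/kg


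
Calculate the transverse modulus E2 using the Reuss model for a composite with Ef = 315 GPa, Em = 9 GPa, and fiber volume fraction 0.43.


1/E2 = Vf/Ef + (1-Vf)/Em = 0.43/315 + 0.57/9
E2 = 15.46 GPa

15.46 GPa


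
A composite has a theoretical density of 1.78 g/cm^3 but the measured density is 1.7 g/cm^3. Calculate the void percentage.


Void% = (rho_theo - rho_actual)/rho_theo * 100 = (1.78 - 1.7)/1.78 * 100 = 4.49%

4.49%


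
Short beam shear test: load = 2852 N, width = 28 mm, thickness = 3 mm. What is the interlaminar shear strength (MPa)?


ILSS = 3F/(4bh) = 3*2852/(4*28*3) = 25.46 MPa

25.46 MPa


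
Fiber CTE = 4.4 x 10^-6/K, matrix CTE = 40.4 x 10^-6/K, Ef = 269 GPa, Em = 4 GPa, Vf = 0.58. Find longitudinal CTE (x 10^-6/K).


E1 = Ef*Vf + Em*(1-Vf) = 157.7
alpha_1 = (alpha_f*Ef*Vf + alpha_m*Em*(1-Vf))/E1 = 4.78 x 10^-6/K

4.78 x 10^-6/K


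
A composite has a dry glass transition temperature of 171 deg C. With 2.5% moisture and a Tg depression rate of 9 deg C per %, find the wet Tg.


Tg_wet = Tg_dry - k*moisture = 171 - 9*2.5 = 148.5 deg C

148.5 deg C


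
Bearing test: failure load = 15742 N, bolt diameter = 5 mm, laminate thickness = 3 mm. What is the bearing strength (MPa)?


sigma_br = F/(d*h) = 15742/(5*3) = 1049.5 MPa

1049.5 MPa


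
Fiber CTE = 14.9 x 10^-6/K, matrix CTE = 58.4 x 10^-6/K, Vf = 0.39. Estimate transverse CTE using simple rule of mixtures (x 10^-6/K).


alpha_2 = alpha_f*Vf + alpha_m*(1-Vf) = 14.9*0.39 + 58.4*0.61 = 41.4 x 10^-6/K

41.4 x 10^-6/K


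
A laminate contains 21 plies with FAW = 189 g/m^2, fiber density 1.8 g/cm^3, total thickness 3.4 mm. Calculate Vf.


Vf = n * FAW / (rho_f * h * 1000) = 21 * 189 / (1.8 * 3.4 * 1000) = 0.6485

0.6485


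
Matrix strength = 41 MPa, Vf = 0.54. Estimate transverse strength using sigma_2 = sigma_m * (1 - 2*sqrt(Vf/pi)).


factor = 1 - 2*sqrt(0.54/pi) = 0.1708
sigma_2 = 41 * 0.1708 = 7.0 MPa

7.0 MPa


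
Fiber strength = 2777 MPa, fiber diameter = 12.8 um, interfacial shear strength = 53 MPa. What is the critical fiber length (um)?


Lc = sigma_f * d / (2 * tau_i) = 2777 * 12.8 / (2 * 53) = 335.3 um

335.3 um


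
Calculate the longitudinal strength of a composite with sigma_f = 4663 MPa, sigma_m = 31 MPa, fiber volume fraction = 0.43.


sigma_1 = sigma_f*Vf + sigma_m*(1-Vf) = 4663*0.43 + 31*0.57 = 2022.8 MPa

2022.8 MPa


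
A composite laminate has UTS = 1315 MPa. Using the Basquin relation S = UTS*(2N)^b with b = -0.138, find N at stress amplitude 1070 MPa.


N = 0.5 * (S/UTS)^(1/b) = 0.5 * (1070/1315)^(1/-0.138) = 2.2275 cycles

2.2275 cycles


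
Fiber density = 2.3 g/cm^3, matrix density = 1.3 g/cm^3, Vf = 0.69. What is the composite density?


rho_c = rho_f*Vf + rho_m*(1-Vf) = 2.3*0.69 + 1.3*0.31 = 1.99 g/cm^3

1.99 g/cm^3


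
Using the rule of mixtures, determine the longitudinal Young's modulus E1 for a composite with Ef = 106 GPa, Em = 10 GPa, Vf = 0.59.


E1 = Ef*Vf + Em*(1-Vf) = 106*0.59 + 10*0.41 = 66.64 GPa

66.64 GPa


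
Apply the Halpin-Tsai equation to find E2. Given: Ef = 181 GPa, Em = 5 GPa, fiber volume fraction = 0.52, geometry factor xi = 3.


eta = (Ef/Em - 1)/(Ef/Em + xi) = (36.2 - 1)/(36.2 + 3) = 0.898
E2 = Em*(1+xi*eta*Vf)/(1-eta*Vf) = 22.52 GPa

22.52 GPa


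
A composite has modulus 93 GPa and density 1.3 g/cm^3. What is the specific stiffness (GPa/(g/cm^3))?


Specific stiffness = E/rho = 93/1.3 = 71.5 GPa/(g/cm^3)

71.5 GPa/(g/cm^3)


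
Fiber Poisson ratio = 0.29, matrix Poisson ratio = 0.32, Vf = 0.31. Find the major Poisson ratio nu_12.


nu_12 = nu_f*Vf + nu_m*(1-Vf) = 0.29*0.31 + 0.32*0.69 = 0.3107

0.3107


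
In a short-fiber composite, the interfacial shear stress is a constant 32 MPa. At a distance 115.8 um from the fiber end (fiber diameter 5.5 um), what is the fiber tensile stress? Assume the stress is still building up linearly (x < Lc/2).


Force balance: sigma_f * (pi*d^2/4) = tau * (pi*d) * x  ->  sigma_f = 4 * tau * x / d
sigma_f = 4 * 32 * 115.8 / 5.5 = 2695.0 MPa

2695.0 MPa


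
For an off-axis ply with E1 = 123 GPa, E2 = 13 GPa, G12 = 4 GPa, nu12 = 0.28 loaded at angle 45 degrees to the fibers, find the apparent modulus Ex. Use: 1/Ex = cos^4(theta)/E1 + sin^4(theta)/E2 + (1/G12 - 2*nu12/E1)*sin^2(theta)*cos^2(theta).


cos^4(45) = 0.25, sin^4(45) = 0.25, sin^2(45)*cos^2(45) = 0.25
1/G12 - 2*nu12/E1 = 1/4 - 2*0.28/123 = 0.245447 GPa^-1
1/Ex = 0.25/123 + 0.25/13 + 0.245447*0.25 = 0.0826251 GPa^-1
Ex = 12.1 GPa

12.1 GPa


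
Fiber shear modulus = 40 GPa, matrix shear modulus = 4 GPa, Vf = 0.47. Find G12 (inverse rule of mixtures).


1/G12 = Vf/Gf + (1-Vf)/Gm = 0.47/40 + 0.53/4
G12 = 6.93 GPa

6.93 GPa


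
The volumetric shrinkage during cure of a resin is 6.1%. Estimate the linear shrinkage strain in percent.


Linear shrinkage ≈ vol_shrink/3 = 6.1/3 = 2.033%

2.033%


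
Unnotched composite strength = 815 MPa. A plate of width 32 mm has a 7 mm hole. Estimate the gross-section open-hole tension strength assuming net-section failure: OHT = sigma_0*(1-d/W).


OHT = sigma_0*(1-d/W) = 815*(1-7/32) = 636.7 MPa

636.7 MPa


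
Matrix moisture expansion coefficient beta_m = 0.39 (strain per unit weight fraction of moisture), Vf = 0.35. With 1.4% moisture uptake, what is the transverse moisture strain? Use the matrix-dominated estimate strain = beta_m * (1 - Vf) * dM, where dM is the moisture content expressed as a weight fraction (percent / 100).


dM = 1.4/100 = 0.014
strain = beta_m * (1-Vf) * dM = 0.39 * 0.65 * 0.014 = 0.003549

0.003549


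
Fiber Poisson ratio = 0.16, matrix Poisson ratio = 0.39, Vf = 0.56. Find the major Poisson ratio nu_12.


nu_12 = nu_f*Vf + nu_m*(1-Vf) = 0.16*0.56 + 0.39*0.44 = 0.2612

0.2612


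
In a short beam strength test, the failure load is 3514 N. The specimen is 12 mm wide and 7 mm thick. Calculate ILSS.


ILSS = 3F/(4bh) = 3*3514/(4*12*7) = 31.38 MPa

31.38 MPa


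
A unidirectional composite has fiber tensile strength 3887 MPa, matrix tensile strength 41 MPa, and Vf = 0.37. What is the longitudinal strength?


sigma_1 = sigma_f*Vf + sigma_m*(1-Vf) = 3887*0.37 + 41*0.63 = 1464.0 MPa

1464.0 MPa


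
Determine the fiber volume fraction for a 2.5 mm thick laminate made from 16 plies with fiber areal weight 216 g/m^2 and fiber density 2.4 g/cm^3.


Vf = n * FAW / (rho_f * h * 1000) = 16 * 216 / (2.4 * 2.5 * 1000) = 0.576

0.576


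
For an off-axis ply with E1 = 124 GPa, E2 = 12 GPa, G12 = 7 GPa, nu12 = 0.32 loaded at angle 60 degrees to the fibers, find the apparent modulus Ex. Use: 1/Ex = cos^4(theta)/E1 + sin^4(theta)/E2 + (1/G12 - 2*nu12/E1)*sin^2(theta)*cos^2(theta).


cos^4(60) = 0.0625, sin^4(60) = 0.5625, sin^2(60)*cos^2(60) = 0.1875
1/G12 - 2*nu12/E1 = 1/7 - 2*0.32/124 = 0.137696 GPa^-1
1/Ex = 0.0625/124 + 0.5625/12 + 0.137696*0.1875 = 0.073197 GPa^-1
Ex = 13.66 GPa

13.66 GPa


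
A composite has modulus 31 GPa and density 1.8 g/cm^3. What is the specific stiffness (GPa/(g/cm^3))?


Specific stiffness = E/rho = 31/1.8 = 17.2 GPa/(g/cm^3)

17.2 GPa/(g/cm^3)


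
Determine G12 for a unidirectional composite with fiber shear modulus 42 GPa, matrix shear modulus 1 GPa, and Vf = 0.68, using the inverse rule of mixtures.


1/G12 = Vf/Gf + (1-Vf)/Gm = 0.68/42 + 0.32/1
G12 = 2.97 GPa

2.97 GPa


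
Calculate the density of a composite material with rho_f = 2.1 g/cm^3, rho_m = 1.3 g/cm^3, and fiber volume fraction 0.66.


rho_c = rho_f*Vf + rho_m*(1-Vf) = 2.1*0.66 + 1.3*0.34 = 1.828 g/cm^3

1.828 g/cm^3


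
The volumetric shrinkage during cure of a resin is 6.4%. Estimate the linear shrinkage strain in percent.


Linear shrinkage ≈ vol_shrink/3 = 6.4/3 = 2.133%

2.133%


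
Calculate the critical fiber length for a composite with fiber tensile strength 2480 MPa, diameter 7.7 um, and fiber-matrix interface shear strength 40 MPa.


Lc = sigma_f * d / (2 * tau_i) = 2480 * 7.7 / (2 * 40) = 238.7 um

238.7 um


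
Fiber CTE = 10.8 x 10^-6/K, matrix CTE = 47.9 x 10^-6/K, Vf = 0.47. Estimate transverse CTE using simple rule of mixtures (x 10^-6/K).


alpha_2 = alpha_f*Vf + alpha_m*(1-Vf) = 10.8*0.47 + 47.9*0.53 = 30.5 x 10^-6/K

30.5 x 10^-6/K


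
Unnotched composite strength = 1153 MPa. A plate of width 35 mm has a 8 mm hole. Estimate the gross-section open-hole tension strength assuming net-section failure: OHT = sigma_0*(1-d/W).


OHT = sigma_0*(1-d/W) = 1153*(1-8/35) = 889.5 MPa

889.5 MPa


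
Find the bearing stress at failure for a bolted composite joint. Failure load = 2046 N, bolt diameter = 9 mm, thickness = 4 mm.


sigma_br = F/(d*h) = 2046/(9*4) = 56.8 MPa

56.8 MPa


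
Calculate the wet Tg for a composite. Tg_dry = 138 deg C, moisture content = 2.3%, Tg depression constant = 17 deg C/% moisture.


Tg_wet = Tg_dry - k*moisture = 138 - 17*2.3 = 98.9 deg C

98.9 deg C


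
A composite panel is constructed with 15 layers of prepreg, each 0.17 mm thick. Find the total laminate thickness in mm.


h = n * t_ply = 15 * 0.17 = 2.55 mm

2.55 mm


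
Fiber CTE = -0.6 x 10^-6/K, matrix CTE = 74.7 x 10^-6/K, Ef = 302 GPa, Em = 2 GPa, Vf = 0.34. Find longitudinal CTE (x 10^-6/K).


E1 = Ef*Vf + Em*(1-Vf) = 104.0
alpha_1 = (alpha_f*Ef*Vf + alpha_m*Em*(1-Vf))/E1 = 0.36 x 10^-6/K

0.36 x 10^-6/K


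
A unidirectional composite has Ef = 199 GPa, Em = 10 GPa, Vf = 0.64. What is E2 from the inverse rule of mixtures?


1/E2 = Vf/Ef + (1-Vf)/Em = 0.64/199 + 0.36/10
E2 = 25.5 GPa

25.5 GPa


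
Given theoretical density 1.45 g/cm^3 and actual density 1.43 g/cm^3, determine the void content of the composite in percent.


Void% = (rho_theo - rho_actual)/rho_theo * 100 = (1.45 - 1.43)/1.45 * 100 = 1.38%

1.38%


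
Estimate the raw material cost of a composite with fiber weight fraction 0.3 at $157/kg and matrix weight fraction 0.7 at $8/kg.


Cost = cost_f*Wf + cost_m*Wm = 157*0.3 + 8*0.7 = $52.7/kg

$52.7/kg


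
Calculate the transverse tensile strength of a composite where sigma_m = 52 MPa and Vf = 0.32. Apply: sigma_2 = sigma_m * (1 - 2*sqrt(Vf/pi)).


factor = 1 - 2*sqrt(0.32/pi) = 0.3617
sigma_2 = 52 * 0.3617 = 18.81 MPa

18.81 MPa


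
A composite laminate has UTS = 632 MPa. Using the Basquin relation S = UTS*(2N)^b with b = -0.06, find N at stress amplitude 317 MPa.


N = 0.5 * (S/UTS)^(1/b) = 0.5 * (317/632)^(1/-0.06) = 49347.7026 cycles

49347.7026 cycles


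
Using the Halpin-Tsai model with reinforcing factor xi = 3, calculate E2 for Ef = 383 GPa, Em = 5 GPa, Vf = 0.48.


eta = (Ef/Em - 1)/(Ef/Em + xi) = (76.6 - 1)/(76.6 + 3) = 0.9497
E2 = Em*(1+xi*eta*Vf)/(1-eta*Vf) = 21.76 GPa

21.76 GPa


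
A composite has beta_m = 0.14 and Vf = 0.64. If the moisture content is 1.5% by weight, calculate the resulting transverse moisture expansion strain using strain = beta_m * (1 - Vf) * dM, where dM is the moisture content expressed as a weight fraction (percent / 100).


dM = 1.5/100 = 0.015
strain = beta_m * (1-Vf) * dM = 0.14 * 0.36 * 0.015 = 0.000756

0.000756


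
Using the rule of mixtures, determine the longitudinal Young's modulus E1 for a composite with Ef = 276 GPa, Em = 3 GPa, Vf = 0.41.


E1 = Ef*Vf + Em*(1-Vf) = 276*0.41 + 3*0.59 = 114.93 GPa

114.93 GPa


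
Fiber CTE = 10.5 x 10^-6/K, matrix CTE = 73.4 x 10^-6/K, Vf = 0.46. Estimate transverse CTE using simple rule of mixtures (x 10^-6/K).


alpha_2 = alpha_f*Vf + alpha_m*(1-Vf) = 10.5*0.46 + 73.4*0.54 = 44.5 x 10^-6/K

44.5 x 10^-6/K


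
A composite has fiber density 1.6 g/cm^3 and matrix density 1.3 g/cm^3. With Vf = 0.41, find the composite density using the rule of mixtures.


rho_c = rho_f*Vf + rho_m*(1-Vf) = 1.6*0.41 + 1.3*0.59 = 1.423 g/cm^3

1.423 g/cm^3


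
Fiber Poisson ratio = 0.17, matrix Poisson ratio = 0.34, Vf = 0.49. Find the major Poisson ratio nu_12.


nu_12 = nu_f*Vf + nu_m*(1-Vf) = 0.17*0.49 + 0.34*0.51 = 0.2567

0.2567


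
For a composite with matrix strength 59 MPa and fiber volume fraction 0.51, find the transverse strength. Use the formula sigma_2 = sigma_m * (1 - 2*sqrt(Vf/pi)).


factor = 1 - 2*sqrt(0.51/pi) = 0.1942
sigma_2 = 59 * 0.1942 = 11.46 MPa

11.46 MPa


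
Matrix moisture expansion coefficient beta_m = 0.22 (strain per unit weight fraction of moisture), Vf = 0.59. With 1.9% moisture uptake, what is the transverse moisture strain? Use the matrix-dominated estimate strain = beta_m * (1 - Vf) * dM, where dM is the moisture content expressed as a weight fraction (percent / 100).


dM = 1.9/100 = 0.019
strain = beta_m * (1-Vf) * dM = 0.22 * 0.41 * 0.019 = 0.0017138

0.0017138


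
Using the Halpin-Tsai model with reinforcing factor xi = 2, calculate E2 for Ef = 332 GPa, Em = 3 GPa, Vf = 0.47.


eta = (Ef/Em - 1)/(Ef/Em + xi) = (110.6667 - 1)/(110.6667 + 2) = 0.9734
E2 = Em*(1+xi*eta*Vf)/(1-eta*Vf) = 10.59 GPa

10.59 GPa


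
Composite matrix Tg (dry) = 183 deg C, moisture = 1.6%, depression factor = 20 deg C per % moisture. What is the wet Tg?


Tg_wet = Tg_dry - k*moisture = 183 - 20*1.6 = 151.0 deg C

151.0 deg C


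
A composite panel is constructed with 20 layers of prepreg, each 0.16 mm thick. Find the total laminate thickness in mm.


h = n * t_ply = 20 * 0.16 = 3.2 mm

3.2 mm


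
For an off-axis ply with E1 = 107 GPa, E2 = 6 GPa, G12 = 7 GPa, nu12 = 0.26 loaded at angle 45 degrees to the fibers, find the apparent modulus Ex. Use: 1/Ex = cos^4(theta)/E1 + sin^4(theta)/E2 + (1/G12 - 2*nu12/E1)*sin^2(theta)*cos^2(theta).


cos^4(45) = 0.25, sin^4(45) = 0.25, sin^2(45)*cos^2(45) = 0.25
1/G12 - 2*nu12/E1 = 1/7 - 2*0.26/107 = 0.137997 GPa^-1
1/Ex = 0.25/107 + 0.25/6 + 0.137997*0.25 = 0.0785024 GPa^-1
Ex = 12.74 GPa

12.74 GPa


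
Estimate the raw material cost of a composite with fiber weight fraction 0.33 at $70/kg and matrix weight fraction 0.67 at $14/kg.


Cost = cost_f*Wf + cost_m*Wm = 70*0.33 + 14*0.67 = $32.48/kg

$32.48/kg


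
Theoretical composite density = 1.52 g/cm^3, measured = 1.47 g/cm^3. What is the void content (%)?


Void% = (rho_theo - rho_actual)/rho_theo * 100 = (1.52 - 1.47)/1.52 * 100 = 3.29%

3.29%


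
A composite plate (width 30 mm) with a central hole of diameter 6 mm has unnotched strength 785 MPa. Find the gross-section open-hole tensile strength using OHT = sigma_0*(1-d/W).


OHT = sigma_0*(1-d/W) = 785*(1-6/30) = 628.0 MPa

628.0 MPa


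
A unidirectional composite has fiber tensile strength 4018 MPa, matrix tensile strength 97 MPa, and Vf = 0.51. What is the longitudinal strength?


sigma_1 = sigma_f*Vf + sigma_m*(1-Vf) = 4018*0.51 + 97*0.49 = 2096.7 MPa

2096.7 MPa


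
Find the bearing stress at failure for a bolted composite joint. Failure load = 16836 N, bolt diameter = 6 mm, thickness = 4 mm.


sigma_br = F/(d*h) = 16836/(6*4) = 701.5 MPa

701.5 MPa


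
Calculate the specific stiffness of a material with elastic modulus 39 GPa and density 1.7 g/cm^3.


Specific stiffness = E/rho = 39/1.7 = 22.9 GPa/(g/cm^3)

22.9 GPa/(g/cm^3)


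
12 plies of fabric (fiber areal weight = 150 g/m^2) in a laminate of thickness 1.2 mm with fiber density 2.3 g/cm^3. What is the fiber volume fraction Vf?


Vf = n * FAW / (rho_f * h * 1000) = 12 * 150 / (2.3 * 1.2 * 1000) = 0.6522

0.6522


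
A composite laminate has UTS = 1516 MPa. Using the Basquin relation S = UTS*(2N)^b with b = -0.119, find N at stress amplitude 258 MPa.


N = 0.5 * (S/UTS)^(1/b) = 0.5 * (258/1516)^(1/-0.119) = 1.4515e+06 cycles

1.4515e+06 cycles


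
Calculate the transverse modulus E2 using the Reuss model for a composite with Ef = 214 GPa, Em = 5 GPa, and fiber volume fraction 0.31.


1/E2 = Vf/Ef + (1-Vf)/Em = 0.31/214 + 0.69/5
E2 = 7.17 GPa

7.17 GPa


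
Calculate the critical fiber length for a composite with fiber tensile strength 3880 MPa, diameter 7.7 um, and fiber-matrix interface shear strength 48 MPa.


Lc = sigma_f * d / (2 * tau_i) = 3880 * 7.7 / (2 * 48) = 311.2 um

311.2 um


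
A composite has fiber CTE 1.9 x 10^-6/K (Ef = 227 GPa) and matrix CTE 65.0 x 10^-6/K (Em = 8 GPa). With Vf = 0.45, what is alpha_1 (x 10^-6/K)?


E1 = Ef*Vf + Em*(1-Vf) = 106.55
alpha_1 = (alpha_f*Ef*Vf + alpha_m*Em*(1-Vf))/E1 = 4.51 x 10^-6/K

4.51 x 10^-6/K


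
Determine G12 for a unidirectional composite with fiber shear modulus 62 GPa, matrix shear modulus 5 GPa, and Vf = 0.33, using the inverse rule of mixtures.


1/G12 = Vf/Gf + (1-Vf)/Gm = 0.33/62 + 0.67/5
G12 = 7.18 GPa

7.18 GPa


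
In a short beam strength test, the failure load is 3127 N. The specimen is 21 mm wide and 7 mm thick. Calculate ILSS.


ILSS = 3F/(4bh) = 3*3127/(4*21*7) = 15.95 MPa

15.95 MPa


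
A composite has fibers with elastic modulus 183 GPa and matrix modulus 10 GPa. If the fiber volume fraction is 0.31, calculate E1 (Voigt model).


E1 = Ef*Vf + Em*(1-Vf) = 183*0.31 + 10*0.69 = 63.63 GPa

63.63 GPa


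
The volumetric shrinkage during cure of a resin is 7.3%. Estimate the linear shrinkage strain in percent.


Linear shrinkage ≈ vol_shrink/3 = 7.3/3 = 2.433%

2.433%


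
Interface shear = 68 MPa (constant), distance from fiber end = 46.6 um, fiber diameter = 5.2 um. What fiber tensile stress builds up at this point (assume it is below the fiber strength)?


Force balance: sigma_f * (pi*d^2/4) = tau * (pi*d) * x  ->  sigma_f = 4 * tau * x / d
sigma_f = 4 * 68 * 46.6 / 5.2 = 2437.5 MPa

2437.5 MPa


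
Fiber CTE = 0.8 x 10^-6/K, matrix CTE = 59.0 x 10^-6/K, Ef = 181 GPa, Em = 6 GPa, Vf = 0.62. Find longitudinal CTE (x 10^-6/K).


E1 = Ef*Vf + Em*(1-Vf) = 114.5
alpha_1 = (alpha_f*Ef*Vf + alpha_m*Em*(1-Vf))/E1 = 1.96 x 10^-6/K

1.96 x 10^-6/K


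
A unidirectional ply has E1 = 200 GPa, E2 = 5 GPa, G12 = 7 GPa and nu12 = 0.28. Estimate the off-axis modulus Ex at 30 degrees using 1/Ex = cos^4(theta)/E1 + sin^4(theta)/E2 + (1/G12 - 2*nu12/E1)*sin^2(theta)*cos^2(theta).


cos^4(30) = 0.5625, sin^4(30) = 0.0625, sin^2(30)*cos^2(30) = 0.1875
1/G12 - 2*nu12/E1 = 1/7 - 2*0.28/200 = 0.140057 GPa^-1
1/Ex = 0.5625/200 + 0.0625/5 + 0.140057*0.1875 = 0.0415732 GPa^-1
Ex = 24.05 GPa

24.05 GPa


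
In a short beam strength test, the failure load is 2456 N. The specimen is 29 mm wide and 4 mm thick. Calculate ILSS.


ILSS = 3F/(4bh) = 3*2456/(4*29*4) = 15.88 MPa

15.88 MPa


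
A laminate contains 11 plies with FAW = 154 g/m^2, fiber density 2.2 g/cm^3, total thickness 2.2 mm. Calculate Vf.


Vf = n * FAW / (rho_f * h * 1000) = 11 * 154 / (2.2 * 2.2 * 1000) = 0.35

0.35


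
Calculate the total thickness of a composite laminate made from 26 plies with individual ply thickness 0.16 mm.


h = n * t_ply = 26 * 0.16 = 4.16 mm

4.16 mm


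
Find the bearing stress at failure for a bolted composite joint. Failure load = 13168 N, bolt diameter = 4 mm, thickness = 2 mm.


sigma_br = F/(d*h) = 13168/(4*2) = 1646.0 MPa

1646.0 MPa


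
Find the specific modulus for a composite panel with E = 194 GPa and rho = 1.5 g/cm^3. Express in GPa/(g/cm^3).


Specific stiffness = E/rho = 194/1.5 = 129.3 GPa/(g/cm^3)

129.3 GPa/(g/cm^3)


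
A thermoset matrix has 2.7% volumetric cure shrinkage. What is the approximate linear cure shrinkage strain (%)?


Linear shrinkage ≈ vol_shrink/3 = 2.7/3 = 0.9%

0.9%


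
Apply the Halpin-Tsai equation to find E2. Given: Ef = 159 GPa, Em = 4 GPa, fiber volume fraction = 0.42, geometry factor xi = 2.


eta = (Ef/Em - 1)/(Ef/Em + xi) = (39.75 - 1)/(39.75 + 2) = 0.9281
E2 = Em*(1+xi*eta*Vf)/(1-eta*Vf) = 11.67 GPa

11.67 GPa


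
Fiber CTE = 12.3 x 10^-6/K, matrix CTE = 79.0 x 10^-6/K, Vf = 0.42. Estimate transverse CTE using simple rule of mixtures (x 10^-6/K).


alpha_2 = alpha_f*Vf + alpha_m*(1-Vf) = 12.3*0.42 + 79.0*0.58 = 51.0 x 10^-6/K

51.0 x 10^-6/K


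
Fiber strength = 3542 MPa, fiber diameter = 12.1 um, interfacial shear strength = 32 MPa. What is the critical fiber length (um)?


Lc = sigma_f * d / (2 * tau_i) = 3542 * 12.1 / (2 * 32) = 669.7 um

669.7 um
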